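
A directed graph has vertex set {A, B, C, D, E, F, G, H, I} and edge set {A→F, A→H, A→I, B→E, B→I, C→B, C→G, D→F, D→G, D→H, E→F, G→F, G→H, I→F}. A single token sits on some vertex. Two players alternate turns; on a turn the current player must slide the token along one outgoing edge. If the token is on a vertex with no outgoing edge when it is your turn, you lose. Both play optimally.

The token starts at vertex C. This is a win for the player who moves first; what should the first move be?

Move to B.

Positions with no move are L. A position that does have a move is losing for the player to move precisely when every available move leads to a winning position for the opponent. Fill in the labels:
Every edge goes from a vertex to one that appears earlier in the order H, F, G, E, I, B, A, C, D, so processing vertices in that order labels each vertex after all of its successors.
H: no outgoing edge → L
F: no outgoing edge → L
G: W (go to F, an L position)
E: W (go to F, an L position)
I: W (go to F, an L position)
B: L (options I(W), E(W) are all W)
A: W (go to F, an L position)
C: W (go to B, an L position)
D: W (go to F, an L position)
From C, the L positions reachable in one move are: B.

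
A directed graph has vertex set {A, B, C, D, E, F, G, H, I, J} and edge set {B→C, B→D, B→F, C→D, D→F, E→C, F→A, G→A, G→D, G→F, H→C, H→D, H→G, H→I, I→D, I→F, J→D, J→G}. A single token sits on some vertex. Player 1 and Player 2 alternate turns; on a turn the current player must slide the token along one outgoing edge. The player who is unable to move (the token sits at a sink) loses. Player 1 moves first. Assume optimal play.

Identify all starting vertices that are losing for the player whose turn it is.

A, D, E

Work bottom-up. With no move the player to move loses. Otherwise the position is W if at least one move leads to an L position for the opponent, and L if every move leads to a W.
Every edge goes from a vertex to one that appears earlier in the order A, F, D, C, B, G, I, H, E, J, so processing vertices in that order labels each vertex after all of its successors.
A: no outgoing edge → L
F: reaches L-position A → W
D: only reaches F(W), which is W → L
C: reaches L-position D → W
B: reaches L-position D → W
G: reaches L-position D → W
I: reaches L-position D → W
H: reaches L-position D → W
E: only reaches C(W), which is W → L
J: reaches L-position D → W
The losing starting vertices are exactly the entries labelled L in this table (3 of them).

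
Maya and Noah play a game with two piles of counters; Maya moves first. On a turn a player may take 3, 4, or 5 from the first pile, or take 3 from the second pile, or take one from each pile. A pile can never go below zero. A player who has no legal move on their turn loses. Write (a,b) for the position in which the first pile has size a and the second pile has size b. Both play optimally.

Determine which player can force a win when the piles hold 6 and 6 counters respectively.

Classify positions by backward induction: terminal positions (no move available) are L. From any other position, the mover wins iff some move reaches an L.
No move ever increases a pile, so every position that can arise here has a ≤ 6 and b ≤ 6; it is enough to label the cells with 0 ≤ a ≤ 6 and 0 ≤ b ≤ 6.
Every move lowers a or b (never raises either), so fill the grid row by row in increasing a, and left to right within a row: each cell's successors are then already labelled.
      b=0  b=1  b=2  b=3  b=4  b=5  b=6
a=0:    L    L    L    W    W    W    L
a=1:    L    W    W    W    L    L    L
a=2:    L    W    L    W    L    W    W
a=3:    W    W    W    W    L    W    W
a=4:    W    W    W    L    W    W    W
a=5:    W    W    W    L    W    W    W
a=6:    W    L    W    L    W    W    W
Cells with no legal move (terminal, hence L): (0,0), (0,1), (0,2), (1,0), (2,0).
The remaining L cells, each justified by listing all of its moves:
(0,6): L (sole option (0,3)(W) is W)
(1,4): L (options (1,1)(W), (0,3)(W) are all W)
(1,5): L (options (1,2)(W), (0,4)(W) are all W)
(1,6): L (options (1,3)(W), (0,5)(W) are all W)
(2,2): L (sole option (1,1)(W) is W)
(2,4): L (options (2,1)(W), (1,3)(W) are all W)
(3,4): L (options (0,4)(W), (3,1)(W), (2,3)(W) are all W)
(4,3): L (options (1,3)(W), (0,3)(W), (4,0)(W), (3,2)(W) are all W)
(5,3): L (options (2,3)(W), (1,3)(W), (0,3)(W), (5,0)(W), (4,2)(W) are all W)
(6,1): L (options (3,1)(W), (2,1)(W), (1,1)(W), (5,0)(W) are all W)
(6,3): L (options (3,3)(W), (2,3)(W), (1,3)(W), (6,0)(W), (5,2)(W) are all W)
Every other cell has at least one move into one of the L cells above, so it is W.
From (6,6) Maya can move to (1,6), reaching an L position.

Maya wins.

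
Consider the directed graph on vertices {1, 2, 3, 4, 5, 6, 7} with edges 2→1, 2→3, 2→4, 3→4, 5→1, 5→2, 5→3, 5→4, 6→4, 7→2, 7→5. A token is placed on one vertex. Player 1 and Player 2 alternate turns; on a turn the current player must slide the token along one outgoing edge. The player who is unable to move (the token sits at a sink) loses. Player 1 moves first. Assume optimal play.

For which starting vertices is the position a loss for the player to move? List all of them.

1, 4, 7

Label each position W (a win for the player to move) or L (a loss). A position with no legal move is L; any other position is W exactly when some move reaches an L, and L when every move reaches a W.
Every edge goes from a vertex to one that appears earlier in the order 1, 4, 3, 2, 5, 6, 7, so processing vertices in that order labels each vertex after all of its successors.
1: no outgoing edge → L
4: no outgoing edge → L
3: W (go to 4, an L position)
2: W (go to 4, an L position)
5: W (go to 4, an L position)
6: W (go to 4, an L position)
7: L (options 5(W), 2(W) are all W)
The losing starting vertices are exactly the entries labelled L in this table (3 of them).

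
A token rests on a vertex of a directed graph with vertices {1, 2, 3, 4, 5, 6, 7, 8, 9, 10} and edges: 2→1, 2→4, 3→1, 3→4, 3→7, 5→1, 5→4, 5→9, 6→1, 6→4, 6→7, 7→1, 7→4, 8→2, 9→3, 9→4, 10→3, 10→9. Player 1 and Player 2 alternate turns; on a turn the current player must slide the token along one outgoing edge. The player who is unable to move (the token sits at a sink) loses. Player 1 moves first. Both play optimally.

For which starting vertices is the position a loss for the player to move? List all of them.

Use the standard recursion: the mover loses at a terminal position; elsewhere, the mover wins exactly when some move hands the opponent an L position.
Every edge goes from a vertex to one that appears earlier in the order 4, 1, 2, 7, 3, 9, 6, 10, 8, 5, so processing vertices in that order labels each vertex after all of its successors.
4: no outgoing edge → L
1: no outgoing edge → L
2: reaches L-position 1 → W
7: reaches L-position 1 → W
3: reaches L-position 1 → W
9: reaches L-position 4 → W
6: reaches L-position 1 → W
10: only reaches 9(W), 3(W), all W → L
8: only reaches 2(W), which is W → L
5: reaches L-position 1 → W
Reading off the rows marked L gives the requested list; there are 4 such vertices.

1, 4, 8, 10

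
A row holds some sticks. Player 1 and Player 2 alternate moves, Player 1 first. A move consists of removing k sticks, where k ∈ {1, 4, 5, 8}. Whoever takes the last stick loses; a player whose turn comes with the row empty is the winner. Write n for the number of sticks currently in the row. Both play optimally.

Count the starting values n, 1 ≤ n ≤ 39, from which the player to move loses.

Compute win/loss labels from the base case upward. A position with no move is W. Any other position is W if it can reach an L in one move, else L.
n=0: no move; the opponent has just taken the last stick and therefore loses → W
n=1: L (sole option 0(W) is W)
n=2: W (go to 1, an L position)
n=3: L (sole option 2(W) is W)
n=4: W (go to 3, an L position)
n=5: W (go to 1, an L position)
n=6: W (go to 1, an L position)
n=7: W (go to 3, an L position)
n=8: W (go to 3, an L position)
n=9: W (go to 1, an L position)
n=10: L (options 9(W), 6(W), 5(W), 2(W) are all W)
n=11: W (go to 10, an L position)
n=12: L (options 11(W), 8(W), 7(W), 4(W) are all W)
n=13: W (go to 12, an L position)
n=14: W (go to 10, an L position)
n=15: W (go to 10, an L position)
n=16: W (go to 12, an L position)
n=17: W (go to 12, an L position)
n=18: W (go to 10, an L position)
n=19: L (options 18(W), 15(W), 14(W), 11(W) are all W)
n=20: W (go to 19, an L position)
n=21: L (options 20(W), 17(W), 16(W), 13(W) are all W)
n=22: W (go to 21, an L position)
n=23: W (go to 19, an L position)
n=24: W (go to 19, an L position)
n=25: W (go to 21, an L position)
n=26: W (go to 21, an L position)
n=27: W (go to 19, an L position)
n=28: L (options 27(W), 24(W), 23(W), 20(W) are all W)
n=29: W (go to 28, an L position)
n=30: L (options 29(W), 26(W), 25(W), 22(W) are all W)
n=31: W (go to 30, an L position)
n=32: W (go to 28, an L position)
n=33: W (go to 28, an L position)
n=34: W (go to 30, an L position)
n=35: W (go to 30, an L position)
n=36: W (go to 28, an L position)
n=37: L (options 36(W), 33(W), 32(W), 29(W) are all W)
n=38: W (go to 37, an L position)
n=39: L (options 38(W), 35(W), 34(W), 31(W) are all W)
L entries with 1 ≤ n ≤ 39 (the range starts at n=1): n = 1, 3, 10, 12, 19, 21, 28, 30, 37, 39; that makes 10.

10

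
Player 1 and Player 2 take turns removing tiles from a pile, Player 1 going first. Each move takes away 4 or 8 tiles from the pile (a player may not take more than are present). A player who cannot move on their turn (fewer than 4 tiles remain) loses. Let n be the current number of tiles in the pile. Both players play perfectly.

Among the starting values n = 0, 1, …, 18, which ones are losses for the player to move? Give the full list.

0, 1, 2, 3, 12, 13, 14, 15

Label each position W (a win for the player to move) or L (a loss). A position with no legal move is L; any other position is W exactly when some move reaches an L, and L when every move reaches a W.
n=0: no move → L
n=1: no move → L
n=2: no move → L
n=3: no move → L
n=4: →0(L), so W
n=5: →1(L), so W
n=6: →2(L), so W
n=7: →3(L), so W
n=8: →0(L), so W
n=9: →1(L), so W
n=10: →2(L), so W
n=11: →3(L), so W
n=12: →8(W), 4(W) — all W, so L
n=13: →9(W), 5(W) — all W, so L
n=14: →10(W), 6(W) — all W, so L
n=15: →11(W), 7(W) — all W, so L
n=16: →12(L), so W
n=17: →13(L), so W
n=18: →14(L), so W
Reading off the rows marked L gives the requested list; there are 8 such values of n.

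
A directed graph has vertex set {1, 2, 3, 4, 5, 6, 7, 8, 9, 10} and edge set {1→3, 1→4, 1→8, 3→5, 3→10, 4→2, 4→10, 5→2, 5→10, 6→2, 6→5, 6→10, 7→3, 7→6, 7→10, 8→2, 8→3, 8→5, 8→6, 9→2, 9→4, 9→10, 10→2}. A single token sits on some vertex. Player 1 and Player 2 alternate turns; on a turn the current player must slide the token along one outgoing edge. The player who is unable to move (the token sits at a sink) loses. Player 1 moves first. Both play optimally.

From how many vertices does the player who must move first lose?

2

Build the W/L table. Terminal = L. A non-terminal position is W if it has a move to some L; otherwise it is L.
Every edge goes from a vertex to one that appears earlier in the order 2, 10, 5, 6, 3, 4, 8, 7, 1, 9, so processing vertices in that order labels each vertex after all of its successors.
2: no outgoing edge → L
10: can move to 2, which is L ⇒ W
5: can move to 2, which is L ⇒ W
6: can move to 2, which is L ⇒ W
3: moves to 5(W), 10(W); every one is W ⇒ L
4: can move to 2, which is L ⇒ W
8: can move to 3, which is L ⇒ W
7: can move to 3, which is L ⇒ W
1: can move to 3, which is L ⇒ W
9: can move to 2, which is L ⇒ W
The L vertices are 2, 3; that is 2 in all.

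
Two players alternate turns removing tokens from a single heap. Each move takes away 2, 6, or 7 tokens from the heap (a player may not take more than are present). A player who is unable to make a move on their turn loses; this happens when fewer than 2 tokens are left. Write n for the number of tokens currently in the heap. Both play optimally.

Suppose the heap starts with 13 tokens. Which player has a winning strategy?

The second player wins.

Label each position W (a win for the player to move) or L (a loss). A position with no legal move is L; any other position is W exactly when some move reaches an L, and L when every move reaches a W.
n=0: no move → L
n=1: no move → L
n=2: W (go to 0, an L position)
n=3: W (go to 1, an L position)
n=4: L (sole option 2(W) is W)
n=5: L (sole option 3(W) is W)
n=6: W (go to 4, an L position)
n=7: W (go to 5, an L position)
n=8: W (go to 1, an L position)
n=9: L (options 7(W), 3(W), 2(W) are all W)
n=10: W (go to 4, an L position)
n=11: W (go to 9, an L position)
n=12: W (go to 5, an L position)
n=13: L (options 11(W), 7(W), 6(W) are all W)
The starting position 13 is L: whatever the player to move does, the opponent receives a W position.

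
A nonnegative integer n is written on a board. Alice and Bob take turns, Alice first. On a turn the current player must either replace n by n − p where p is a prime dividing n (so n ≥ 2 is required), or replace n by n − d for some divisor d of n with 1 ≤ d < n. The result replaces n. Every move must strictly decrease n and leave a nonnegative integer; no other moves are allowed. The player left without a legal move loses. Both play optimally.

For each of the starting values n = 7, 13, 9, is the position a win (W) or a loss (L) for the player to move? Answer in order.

Build the W/L table. Terminal = L. A non-terminal position is W if it has a move to some L; otherwise it is L.
n=0: no move → L
n=1: no move → L
n=2: can move to 0, which is L ⇒ W
n=3: can move to 0, which is L ⇒ W
n=4: moves to 2(W), 3(W); every one is W ⇒ L
n=5: can move to 0, which is L ⇒ W
n=6: can move to 4, which is L ⇒ W
n=7: can move to 0, which is L ⇒ W
n=8: can move to 4, which is L ⇒ W
n=9: moves to 6(W), 8(W); every one is W ⇒ L
n=10: can move to 9, which is L ⇒ W
n=11: can move to 0, which is L ⇒ W
n=12: can move to 9, which is L ⇒ W
n=13: can move to 0, which is L ⇒ W

7: W, 13: W, 9: L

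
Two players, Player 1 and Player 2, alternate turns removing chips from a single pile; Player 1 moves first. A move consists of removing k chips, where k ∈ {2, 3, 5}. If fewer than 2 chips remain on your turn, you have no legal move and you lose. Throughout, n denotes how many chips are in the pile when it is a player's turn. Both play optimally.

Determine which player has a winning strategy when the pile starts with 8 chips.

Work bottom-up. With no move the player to move loses. Otherwise the position is W if at least one move leads to an L position for the opponent, and L if every move leads to a W.
n=0: no move → L
n=1: no move → L
n=2: reaches L-position 0 → W
n=3: reaches L-position 1 → W
n=4: reaches L-position 1 → W
n=5: reaches L-position 0 → W
n=6: reaches L-position 1 → W
n=7: only reaches 5(W), 4(W), 2(W), all W → L
n=8: only reaches 6(W), 5(W), 3(W), all W → L
The starting position 8 is L: whatever Player 1 does, the opponent receives a W position.

Player 2 wins.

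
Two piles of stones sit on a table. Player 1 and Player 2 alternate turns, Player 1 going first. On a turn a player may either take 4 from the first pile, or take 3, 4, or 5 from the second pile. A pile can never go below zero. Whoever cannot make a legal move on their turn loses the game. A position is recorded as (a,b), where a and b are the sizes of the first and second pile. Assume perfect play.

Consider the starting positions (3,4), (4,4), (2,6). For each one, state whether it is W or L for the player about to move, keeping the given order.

(3,4): W, (4,4): L, (2,6): W

Label each position W (a win for the player to move) or L (a loss). A position with no legal move is L; any other position is W exactly when some move reaches an L, and L when every move reaches a W.
No move ever increases a pile, so every position that can arise here has a ≤ 4 and b ≤ 6; it is enough to label the cells with 0 ≤ a ≤ 4 and 0 ≤ b ≤ 6.
Every move lowers a or b (never raises either), so fill the grid row by row in increasing a, and left to right within a row: each cell's successors are then already labelled.
      b=0  b=1  b=2  b=3  b=4  b=5  b=6
a=0:    L    L    L    W    W    W    W
a=1:    L    L    L    W    W    W    W
a=2:    L    L    L    W    W    W    W
a=3:    L    L    L    W    W    W    W
a=4:    W    W    W    L    L    L    W
Cells with no legal move (terminal, hence L): (0,0), (0,1), (0,2), (1,0), (1,1), (1,2), (2,0), (2,1), (2,2), (3,0), (3,1), (3,2).
The remaining L cells, each justified by listing all of its moves:
(4,3): L (options (0,3)(W), (4,0)(W) are all W)
(4,4): L (options (0,4)(W), (4,1)(W), (4,0)(W) are all W)
(4,5): L (options (0,5)(W), (4,2)(W), (4,1)(W), (4,0)(W) are all W)
Every other cell has at least one move into one of the L cells above, so it is W.
(3,4): the move to (3,1) reaches an L cell, so W
(4,4): one of the L cells justified above, so L
(2,6): the move to (2,2) reaches an L cell, so W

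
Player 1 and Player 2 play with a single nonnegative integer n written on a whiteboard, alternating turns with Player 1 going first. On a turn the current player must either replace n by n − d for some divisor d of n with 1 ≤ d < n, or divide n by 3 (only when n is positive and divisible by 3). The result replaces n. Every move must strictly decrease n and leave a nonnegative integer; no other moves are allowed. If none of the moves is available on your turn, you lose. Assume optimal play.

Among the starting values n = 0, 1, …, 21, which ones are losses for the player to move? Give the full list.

0, 1, 4, 7, 9, 11, 13, 15, 17, 19

Compute win/loss labels from the base case upward. A position with no move is L. Any other position is W if it can reach an L in one move, else L.
n=0: no move → L
n=1: no move → L
n=2: W (go to 1, an L position)
n=3: W (go to 1, an L position)
n=4: L (options 2(W), 3(W) are all W)
n=5: W (go to 4, an L position)
n=6: W (go to 4, an L position)
n=7: L (sole option 6(W) is W)
n=8: W (go to 4, an L position)
n=9: L (options 3(W), 6(W), 8(W) are all W)
n=10: W (go to 9, an L position)
n=11: L (sole option 10(W) is W)
n=12: W (go to 4, an L position)
n=13: L (sole option 12(W) is W)
n=14: W (go to 7, an L position)
n=15: L (options 5(W), 10(W), 12(W), 14(W) are all W)
n=16: W (go to 15, an L position)
n=17: L (sole option 16(W) is W)
n=18: W (go to 9, an L position)
n=19: L (sole option 18(W) is W)
n=20: W (go to 15, an L position)
n=21: W (go to 7, an L position)
The losing starting values of n are exactly the entries labelled L in this table (10 of them).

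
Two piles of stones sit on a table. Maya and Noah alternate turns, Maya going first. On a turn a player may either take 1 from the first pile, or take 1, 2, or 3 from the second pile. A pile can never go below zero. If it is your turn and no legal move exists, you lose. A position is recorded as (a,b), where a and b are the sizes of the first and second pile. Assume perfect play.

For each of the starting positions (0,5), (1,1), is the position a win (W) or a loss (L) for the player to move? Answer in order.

(0,5): W, (1,1): L

Work bottom-up. With no move the player to move loses. Otherwise the position is W if at least one move leads to an L position for the opponent, and L if every move leads to a W.
No move ever increases a pile, so every position that can arise here has a ≤ 1 and b ≤ 5; it is enough to label the cells with 0 ≤ a ≤ 1 and 0 ≤ b ≤ 5.
Every move lowers a or b (never raises either), so fill the grid row by row in increasing a, and left to right within a row: each cell's successors are then already labelled.
      b=0  b=1  b=2  b=3  b=4  b=5
a=0:    L    W    W    W    L    W
a=1:    W    L    W    W    W    L
Cells with no legal move (terminal, hence L): (0,0).
The remaining L cells, each justified by listing all of its moves:
(0,4): only reaches (0,3)(W), (0,2)(W), (0,1)(W), all W → L
(1,1): only reaches (0,1)(W), (1,0)(W), all W → L
(1,5): only reaches (0,5)(W), (1,4)(W), (1,3)(W), (1,2)(W), all W → L
Every other cell has at least one move into one of the L cells above, so it is W.
(0,5): the move to (0,4) reaches an L cell, so W
(1,1): one of the L cells justified above, so L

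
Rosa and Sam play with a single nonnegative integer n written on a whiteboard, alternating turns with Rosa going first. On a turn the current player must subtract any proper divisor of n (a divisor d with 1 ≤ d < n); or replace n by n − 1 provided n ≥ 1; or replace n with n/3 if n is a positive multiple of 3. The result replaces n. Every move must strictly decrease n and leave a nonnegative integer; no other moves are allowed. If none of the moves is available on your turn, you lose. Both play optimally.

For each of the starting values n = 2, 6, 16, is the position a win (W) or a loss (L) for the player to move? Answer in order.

2: L, 6: W, 16: L

Work bottom-up. With no move the player to move loses. Otherwise the position is W if at least one move leads to an L position for the opponent, and L if every move leads to a W.
n=0: no move → L
n=1: →0(L), so W
n=2: →1(W) only, which is W, so L
n=3: →2(L), so W
n=4: →2(L), so W
n=5: →4(W) only, which is W, so L
n=6: →2(L), so W
n=7: →6(W) only, which is W, so L
n=8: →7(L), so W
n=9: →3(W), 6(W), 8(W) — all W, so L
n=10: →5(L), so W
n=11: →10(W) only, which is W, so L
n=12: →9(L), so W
n=13: →12(W) only, which is W, so L
n=14: →7(L), so W
n=15: →5(L), so W
n=16: →8(W), 12(W), 14(W), 15(W) — all W, so L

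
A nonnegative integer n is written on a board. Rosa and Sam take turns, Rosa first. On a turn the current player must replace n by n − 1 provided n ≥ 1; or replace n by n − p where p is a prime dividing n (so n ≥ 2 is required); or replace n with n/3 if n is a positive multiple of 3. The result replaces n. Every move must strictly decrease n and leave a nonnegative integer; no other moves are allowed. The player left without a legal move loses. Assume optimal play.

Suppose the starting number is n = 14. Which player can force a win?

Use the standard recursion: the mover loses at a terminal position; elsewhere, the mover wins exactly when some move hands the opponent an L position.
n=0: no move → L
n=1: →0(L), so W
n=2: →0(L), so W
n=3: →0(L), so W
n=4: →2(W), 3(W) — all W, so L
n=5: →0(L), so W
n=6: →4(L), so W
n=7: →0(L), so W
n=8: →6(W), 7(W) — all W, so L
n=9: →8(L), so W
n=10: →8(L), so W
n=11: →0(L), so W
n=12: →4(L), so W
n=13: →0(L), so W
n=14: →7(W), 12(W), 13(W) — all W, so L
Every move from 14 reaches a W position, so the mover loses.

Sam wins.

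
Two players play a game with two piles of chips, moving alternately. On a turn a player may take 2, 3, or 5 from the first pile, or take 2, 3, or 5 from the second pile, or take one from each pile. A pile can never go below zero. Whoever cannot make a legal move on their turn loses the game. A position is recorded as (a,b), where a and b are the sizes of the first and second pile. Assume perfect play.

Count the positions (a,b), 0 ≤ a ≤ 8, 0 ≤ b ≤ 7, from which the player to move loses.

19

Positions with no move are L. A position that does have a move is losing for the player to move precisely when every available move leads to a winning position for the opponent. Fill in the labels:
Every move lowers a or b (never raises either), so fill the grid row by row in increasing a, and left to right within a row: each cell's successors are then already labelled.
      b=0  b=1  b=2  b=3  b=4  b=5  b=6  b=7
a=0:    L    L    W    W    W    W    W    L
a=1:    L    W    W    W    L    W    W    W
a=2:    W    W    L    L    W    W    W    W
a=3:    W    W    L    W    W    W    L    W
a=4:    W    L    W    W    W    L    W    W
a=5:    W    W    W    W    L    L    W    W
a=6:    W    W    W    L    W    W    W    L
a=7:    L    W    W    W    W    W    L    L
a=8:    L    W    W    W    W    W    W    W
Cells with no legal move (terminal, hence L): (0,0), (0,1), (1,0).
The remaining L cells, each justified by listing all of its moves:
(0,7): moves to (0,5)(W), (0,4)(W), (0,2)(W); every one is W ⇒ L
(1,4): moves to (1,2)(W), (1,1)(W), (0,3)(W); every one is W ⇒ L
(2,2): moves to (0,2)(W), (2,0)(W), (1,1)(W); every one is W ⇒ L
(2,3): moves to (0,3)(W), (2,1)(W), (2,0)(W), (1,2)(W); every one is W ⇒ L
(3,2): moves to (1,2)(W), (0,2)(W), (3,0)(W), (2,1)(W); every one is W ⇒ L
(3,6): moves to (1,6)(W), (0,6)(W), (3,4)(W), (3,3)(W), (3,1)(W), (2,5)(W); every one is W ⇒ L
(4,1): moves to (2,1)(W), (1,1)(W), (3,0)(W); every one is W ⇒ L
(4,5): moves to (2,5)(W), (1,5)(W), (4,3)(W), (4,2)(W), (4,0)(W), (3,4)(W); every one is W ⇒ L
(5,4): moves to (3,4)(W), (2,4)(W), (0,4)(W), (5,2)(W), (5,1)(W), (4,3)(W); every one is W ⇒ L
(5,5): moves to (3,5)(W), (2,5)(W), (0,5)(W), (5,3)(W), (5,2)(W), (5,0)(W), (4,4)(W); every one is W ⇒ L
(6,3): moves to (4,3)(W), (3,3)(W), (1,3)(W), (6,1)(W), (6,0)(W), (5,2)(W); every one is W ⇒ L
(6,7): moves to (4,7)(W), (3,7)(W), (1,7)(W), (6,5)(W), (6,4)(W), (6,2)(W), (5,6)(W); every one is W ⇒ L
(7,0): moves to (5,0)(W), (4,0)(W), (2,0)(W); every one is W ⇒ L
(7,6): moves to (5,6)(W), (4,6)(W), (2,6)(W), (7,4)(W), (7,3)(W), (7,1)(W), (6,5)(W); every one is W ⇒ L
(7,7): moves to (5,7)(W), (4,7)(W), (2,7)(W), (7,5)(W), (7,4)(W), (7,2)(W), (6,6)(W); every one is W ⇒ L
(8,0): moves to (6,0)(W), (5,0)(W), (3,0)(W); every one is W ⇒ L
Every other cell has at least one move into one of the L cells above, so it is W.
L cells per row: a=0: 3, a=1: 2, a=2: 2, a=3: 2, a=4: 2, a=5: 2, a=6: 2, a=7: 3, a=8: 1; total 19.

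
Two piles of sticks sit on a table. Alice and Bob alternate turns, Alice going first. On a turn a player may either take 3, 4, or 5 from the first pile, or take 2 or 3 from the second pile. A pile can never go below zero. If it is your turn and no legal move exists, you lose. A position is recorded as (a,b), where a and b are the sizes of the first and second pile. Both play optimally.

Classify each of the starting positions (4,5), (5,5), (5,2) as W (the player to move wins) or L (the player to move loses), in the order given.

(4,5): W, (5,5): W, (5,2): L

Classify positions by backward induction: terminal positions (no move available) are L. From any other position, the mover wins iff some move reaches an L.
No move ever increases a pile, so every position that can arise here has a ≤ 5 and b ≤ 5; it is enough to label the cells with 0 ≤ a ≤ 5 and 0 ≤ b ≤ 5.
Every move lowers a or b (never raises either), so fill the grid row by row in increasing a, and left to right within a row: each cell's successors are then already labelled.
      b=0  b=1  b=2  b=3  b=4  b=5
a=0:    L    L    W    W    W    L
a=1:    L    L    W    W    W    L
a=2:    L    L    W    W    W    L
a=3:    W    W    L    L    W    W
a=4:    W    W    L    L    W    W
a=5:    W    W    L    L    W    W
Cells with no legal move (terminal, hence L): (0,0), (0,1), (1,0), (1,1), (2,0), (2,1).
The remaining L cells, each justified by listing all of its moves:
(0,5): moves to (0,3)(W), (0,2)(W); every one is W ⇒ L
(1,5): moves to (1,3)(W), (1,2)(W); every one is W ⇒ L
(2,5): moves to (2,3)(W), (2,2)(W); every one is W ⇒ L
(3,2): moves to (0,2)(W), (3,0)(W); every one is W ⇒ L
(3,3): moves to (0,3)(W), (3,1)(W), (3,0)(W); every one is W ⇒ L
(4,2): moves to (1,2)(W), (0,2)(W), (4,0)(W); every one is W ⇒ L
(4,3): moves to (1,3)(W), (0,3)(W), (4,1)(W), (4,0)(W); every one is W ⇒ L
(5,2): moves to (2,2)(W), (1,2)(W), (0,2)(W), (5,0)(W); every one is W ⇒ L
(5,3): moves to (2,3)(W), (1,3)(W), (0,3)(W), (5,1)(W), (5,0)(W); every one is W ⇒ L
Every other cell has at least one move into one of the L cells above, so it is W.
(4,5): the move to (1,5) reaches an L cell, so W
(5,5): the move to (2,5) reaches an L cell, so W
(5,2): one of the L cells justified above, so L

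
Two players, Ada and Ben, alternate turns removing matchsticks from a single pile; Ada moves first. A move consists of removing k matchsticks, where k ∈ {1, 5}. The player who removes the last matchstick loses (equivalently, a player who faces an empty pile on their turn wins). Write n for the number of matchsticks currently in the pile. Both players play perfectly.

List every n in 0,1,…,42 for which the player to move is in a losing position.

Use the standard recursion: the mover wins at a terminal position; elsewhere, the mover wins exactly when some move hands the opponent an L position.
n=0: no move; the opponent has just taken the last matchstick and therefore loses → W
n=1: L (sole option 0(W) is W)
n=2: W (go to 1, an L position)
n=3: L (sole option 2(W) is W)
n=4: W (go to 3, an L position)
n=5: L (options 4(W), 0(W) are all W)
n=6: W (go to 5, an L position)
n=7: L (options 6(W), 2(W) are all W)
n=8: W (go to 7, an L position)
n=9: L (options 8(W), 4(W) are all W)
n=10: W (go to 9, an L position)
n=11: L (options 10(W), 6(W) are all W)
n=12: W (go to 11, an L position)
n=13: L (options 12(W), 8(W) are all W)
n=14: W (go to 13, an L position)
n=15: L (options 14(W), 10(W) are all W)
n=16: W (go to 15, an L position)
n=17: L (options 16(W), 12(W) are all W)
n=18: W (go to 17, an L position)
n=19: L (options 18(W), 14(W) are all W)
n=20: W (go to 19, an L position)
n=21: L (options 20(W), 16(W) are all W)
n=22: W (go to 21, an L position)
n=23: L (options 22(W), 18(W) are all W)
n=24: W (go to 23, an L position)
n=25: L (options 24(W), 20(W) are all W)
n=26: W (go to 25, an L position)
n=27: L (options 26(W), 22(W) are all W)
n=28: W (go to 27, an L position)
n=29: L (options 28(W), 24(W) are all W)
n=30: W (go to 29, an L position)
n=31: L (options 30(W), 26(W) are all W)
n=32: W (go to 31, an L position)
n=33: L (options 32(W), 28(W) are all W)
n=34: W (go to 33, an L position)
n=35: L (options 34(W), 30(W) are all W)
n=36: W (go to 35, an L position)
n=37: L (options 36(W), 32(W) are all W)
n=38: W (go to 37, an L position)
n=39: L (options 38(W), 34(W) are all W)
n=40: W (go to 39, an L position)
n=41: L (options 40(W), 36(W) are all W)
n=42: W (go to 41, an L position)
The losing starting values of n are exactly the entries labelled L in this table (21 of them).

1, 3, 5, 7, 9, 11, 13, 15, 17, 19, 21, 23, 25, 27, 29, 31, 33, 35, 37, 39, 41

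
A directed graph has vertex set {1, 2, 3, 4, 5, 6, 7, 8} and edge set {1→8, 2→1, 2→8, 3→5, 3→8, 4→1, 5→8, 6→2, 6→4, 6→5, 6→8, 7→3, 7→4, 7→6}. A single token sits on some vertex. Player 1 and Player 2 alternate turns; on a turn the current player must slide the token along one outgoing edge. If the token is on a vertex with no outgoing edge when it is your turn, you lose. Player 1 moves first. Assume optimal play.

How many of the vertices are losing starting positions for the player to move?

2

Use the standard recursion: the mover loses at a terminal position; elsewhere, the mover wins exactly when some move hands the opponent an L position.
Every edge goes from a vertex to one that appears earlier in the order 8, 1, 2, 5, 4, 3, 6, 7, so processing vertices in that order labels each vertex after all of its successors.
8: no outgoing edge → L
1: reaches L-position 8 → W
2: reaches L-position 8 → W
5: reaches L-position 8 → W
4: only reaches 1(W), which is W → L
3: reaches L-position 8 → W
6: reaches L-position 4 → W
7: reaches L-position 4 → W
The L vertices are 4, 8; that is 2 in all.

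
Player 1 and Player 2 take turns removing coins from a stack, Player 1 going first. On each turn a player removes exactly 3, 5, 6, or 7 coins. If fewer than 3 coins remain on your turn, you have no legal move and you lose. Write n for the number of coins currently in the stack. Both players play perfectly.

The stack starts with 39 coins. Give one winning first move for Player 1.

Remove 7, leaving 32.

Work bottom-up. With no move the player to move loses. Otherwise the position is W if at least one move leads to an L position for the opponent, and L if every move leads to a W.
n=0: no move → L
n=1: no move → L
n=2: no move → L
n=3: can move to 0, which is L ⇒ W
n=4: can move to 1, which is L ⇒ W
n=5: can move to 2, which is L ⇒ W
n=6: can move to 1, which is L ⇒ W
n=7: can move to 2, which is L ⇒ W
n=8: can move to 2, which is L ⇒ W
n=9: can move to 2, which is L ⇒ W
n=10: moves to 7(W), 5(W), 4(W), 3(W); every one is W ⇒ L
n=11: moves to 8(W), 6(W), 5(W), 4(W); every one is W ⇒ L
n=12: moves to 9(W), 7(W), 6(W), 5(W); every one is W ⇒ L
n=13: can move to 10, which is L ⇒ W
n=14: can move to 11, which is L ⇒ W
n=15: can move to 12, which is L ⇒ W
n=16: can move to 11, which is L ⇒ W
n=17: can move to 12, which is L ⇒ W
n=18: can move to 12, which is L ⇒ W
n=19: can move to 12, which is L ⇒ W
n=20: moves to 17(W), 15(W), 14(W), 13(W); every one is W ⇒ L
n=21: moves to 18(W), 16(W), 15(W), 14(W); every one is W ⇒ L
n=22: moves to 19(W), 17(W), 16(W), 15(W); every one is W ⇒ L
n=23: can move to 20, which is L ⇒ W
n=24: can move to 21, which is L ⇒ W
n=25: can move to 22, which is L ⇒ W
n=26: can move to 21, which is L ⇒ W
n=27: can move to 22, which is L ⇒ W
n=28: can move to 22, which is L ⇒ W
n=29: can move to 22, which is L ⇒ W
n=30: moves to 27(W), 25(W), 24(W), 23(W); every one is W ⇒ L
n=31: moves to 28(W), 26(W), 25(W), 24(W); every one is W ⇒ L
n=32: moves to 29(W), 27(W), 26(W), 25(W); every one is W ⇒ L
n=33: can move to 30, which is L ⇒ W
n=34: can move to 31, which is L ⇒ W
n=35: can move to 32, which is L ⇒ W
n=36: can move to 31, which is L ⇒ W
n=37: can move to 32, which is L ⇒ W
n=38: can move to 32, which is L ⇒ W
n=39: can move to 32, which is L ⇒ W
From 39, the L positions reachable in one move are: 32.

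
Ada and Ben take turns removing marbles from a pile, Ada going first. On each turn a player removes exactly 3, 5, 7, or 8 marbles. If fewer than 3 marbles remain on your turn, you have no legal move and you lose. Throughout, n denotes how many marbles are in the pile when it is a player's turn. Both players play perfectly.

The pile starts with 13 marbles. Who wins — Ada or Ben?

Classify positions by backward induction: terminal positions (no move available) are L. From any other position, the mover wins iff some move reaches an L.
n=0: no move → L
n=1: no move → L
n=2: no move → L
n=3: can move to 0, which is L ⇒ W
n=4: can move to 1, which is L ⇒ W
n=5: can move to 2, which is L ⇒ W
n=6: can move to 1, which is L ⇒ W
n=7: can move to 2, which is L ⇒ W
n=8: can move to 1, which is L ⇒ W
n=9: can move to 2, which is L ⇒ W
n=10: can move to 2, which is L ⇒ W
n=11: moves to 8(W), 6(W), 4(W), 3(W); every one is W ⇒ L
n=12: moves to 9(W), 7(W), 5(W), 4(W); every one is W ⇒ L
n=13: moves to 10(W), 8(W), 6(W), 5(W); every one is W ⇒ L
The starting position 13 is L: whatever Ada does, the opponent receives a W position.

Ben wins.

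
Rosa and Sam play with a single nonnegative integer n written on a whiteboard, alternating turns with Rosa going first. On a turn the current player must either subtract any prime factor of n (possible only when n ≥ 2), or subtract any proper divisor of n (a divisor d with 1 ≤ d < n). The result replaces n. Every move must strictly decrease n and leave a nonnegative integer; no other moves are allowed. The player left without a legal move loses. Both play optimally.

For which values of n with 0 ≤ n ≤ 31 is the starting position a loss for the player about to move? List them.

Use the standard recursion: the mover loses at a terminal position; elsewhere, the mover wins exactly when some move hands the opponent an L position.
n=0: no move → L
n=1: no move → L
n=2: →0(L), so W
n=3: →0(L), so W
n=4: →2(W), 3(W) — all W, so L
n=5: →0(L), so W
n=6: →4(L), so W
n=7: →0(L), so W
n=8: →4(L), so W
n=9: →6(W), 8(W) — all W, so L
n=10: →9(L), so W
n=11: →0(L), so W
n=12: →9(L), so W
n=13: →0(L), so W
n=14: →7(W), 12(W), 13(W) — all W, so L
n=15: →14(L), so W
n=16: →14(L), so W
n=17: →0(L), so W
n=18: →9(L), so W
n=19: →0(L), so W
n=20: →10(W), 15(W), 16(W), 18(W), 19(W) — all W, so L
n=21: →14(L), so W
n=22: →20(L), so W
n=23: →0(L), so W
n=24: →20(L), so W
n=25: →20(L), so W
n=26: →13(W), 24(W), 25(W) — all W, so L
n=27: →26(L), so W
n=28: →14(L), so W
n=29: →0(L), so W
n=30: →20(L), so W
n=31: →0(L), so W
The losing starting values of n are exactly the entries labelled L in this table (7 of them).

0, 1, 4, 9, 14, 20, 26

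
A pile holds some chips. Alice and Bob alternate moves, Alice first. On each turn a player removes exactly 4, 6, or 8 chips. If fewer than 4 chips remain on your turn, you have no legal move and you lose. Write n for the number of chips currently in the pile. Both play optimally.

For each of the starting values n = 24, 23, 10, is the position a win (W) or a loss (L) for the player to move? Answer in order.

24: L, 23: W, 10: W

Use the standard recursion: the mover loses at a terminal position; elsewhere, the mover wins exactly when some move hands the opponent an L position.
n=0: no move → L
n=1: no move → L
n=2: no move → L
n=3: no move → L
n=4: can move to 0, which is L ⇒ W
n=5: can move to 1, which is L ⇒ W
n=6: can move to 2, which is L ⇒ W
n=7: can move to 3, which is L ⇒ W
n=8: can move to 2, which is L ⇒ W
n=9: can move to 3, which is L ⇒ W
n=10: can move to 2, which is L ⇒ W
n=11: can move to 3, which is L ⇒ W
n=12: moves to 8(W), 6(W), 4(W); every one is W ⇒ L
n=13: moves to 9(W), 7(W), 5(W); every one is W ⇒ L
n=14: moves to 10(W), 8(W), 6(W); every one is W ⇒ L
n=15: moves to 11(W), 9(W), 7(W); every one is W ⇒ L
n=16: can move to 12, which is L ⇒ W
n=17: can move to 13, which is L ⇒ W
n=18: can move to 14, which is L ⇒ W
n=19: can move to 15, which is L ⇒ W
n=20: can move to 14, which is L ⇒ W
n=21: can move to 15, which is L ⇒ W
n=22: can move to 14, which is L ⇒ W
n=23: can move to 15, which is L ⇒ W
n=24: moves to 20(W), 18(W), 16(W); every one is W ⇒ L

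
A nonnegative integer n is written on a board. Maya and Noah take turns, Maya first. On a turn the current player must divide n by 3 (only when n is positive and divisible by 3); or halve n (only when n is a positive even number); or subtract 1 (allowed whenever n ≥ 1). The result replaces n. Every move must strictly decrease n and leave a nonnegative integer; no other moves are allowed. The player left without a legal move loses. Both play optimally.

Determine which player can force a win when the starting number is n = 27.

Work bottom-up. With no move the player to move loses. Otherwise the position is W if at least one move leads to an L position for the opponent, and L if every move leads to a W.
n=0: no move → L
n=1: →0(L), so W
n=2: →1(W) only, which is W, so L
n=3: →2(L), so W
n=4: →2(L), so W
n=5: →4(W) only, which is W, so L
n=6: →2(L), so W
n=7: →6(W) only, which is W, so L
n=8: →7(L), so W
n=9: →3(W), 8(W) — all W, so L
n=10: →5(L), so W
n=11: →10(W) only, which is W, so L
n=12: →11(L), so W
n=13: →12(W) only, which is W, so L
n=14: →7(L), so W
n=15: →5(L), so W
n=16: →8(W), 15(W) — all W, so L
n=17: →16(L), so W
n=18: →9(L), so W
n=19: →18(W) only, which is W, so L
n=20: →19(L), so W
n=21: →7(L), so W
n=22: →11(L), so W
n=23: →22(W) only, which is W, so L
n=24: →23(L), so W
n=25: →24(W) only, which is W, so L
n=26: →13(L), so W
n=27: →9(L), so W
The starting position 27 is W: Maya should move to 9, handing over an L position.

Maya wins.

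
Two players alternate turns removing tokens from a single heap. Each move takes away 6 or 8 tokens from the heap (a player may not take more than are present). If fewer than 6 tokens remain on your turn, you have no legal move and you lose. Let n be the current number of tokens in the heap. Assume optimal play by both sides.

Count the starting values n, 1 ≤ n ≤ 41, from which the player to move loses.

17

Use the standard recursion: the mover loses at a terminal position; elsewhere, the mover wins exactly when some move hands the opponent an L position.
n=0: no move → L
n=1: no move → L
n=2: no move → L
n=3: no move → L
n=4: no move → L
n=5: no move → L
n=6: can move to 0, which is L ⇒ W
n=7: can move to 1, which is L ⇒ W
n=8: can move to 2, which is L ⇒ W
n=9: can move to 3, which is L ⇒ W
n=10: can move to 4, which is L ⇒ W
n=11: can move to 5, which is L ⇒ W
n=12: can move to 4, which is L ⇒ W
n=13: can move to 5, which is L ⇒ W
n=14: moves to 8(W), 6(W); every one is W ⇒ L
n=15: moves to 9(W), 7(W); every one is W ⇒ L
n=16: moves to 10(W), 8(W); every one is W ⇒ L
n=17: moves to 11(W), 9(W); every one is W ⇒ L
n=18: moves to 12(W), 10(W); every one is W ⇒ L
n=19: moves to 13(W), 11(W); every one is W ⇒ L
n=20: can move to 14, which is L ⇒ W
n=21: can move to 15, which is L ⇒ W
n=22: can move to 16, which is L ⇒ W
n=23: can move to 17, which is L ⇒ W
n=24: can move to 18, which is L ⇒ W
n=25: can move to 19, which is L ⇒ W
n=26: can move to 18, which is L ⇒ W
n=27: can move to 19, which is L ⇒ W
n=28: moves to 22(W), 20(W); every one is W ⇒ L
n=29: moves to 23(W), 21(W); every one is W ⇒ L
n=30: moves to 24(W), 22(W); every one is W ⇒ L
n=31: moves to 25(W), 23(W); every one is W ⇒ L
n=32: moves to 26(W), 24(W); every one is W ⇒ L
n=33: moves to 27(W), 25(W); every one is W ⇒ L
n=34: can move to 28, which is L ⇒ W
n=35: can move to 29, which is L ⇒ W
n=36: can move to 30, which is L ⇒ W
n=37: can move to 31, which is L ⇒ W
n=38: can move to 32, which is L ⇒ W
n=39: can move to 33, which is L ⇒ W
n=40: can move to 32, which is L ⇒ W
n=41: can move to 33, which is L ⇒ W
L entries with 1 ≤ n ≤ 41 (n=0 is outside the asked range and is not counted): n = 1, 2, 3, 4, 5, 14, 15, 16, 17, 18, 19, 28, 29, 30, 31, 32, 33; that makes 17.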